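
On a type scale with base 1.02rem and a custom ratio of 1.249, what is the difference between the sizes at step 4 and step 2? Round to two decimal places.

Step 2: 1.02 × 1.249² = 1.5912rem
Step 4: 1.02 × 1.249⁴ = 2.4823rem
Difference: 2.4823 − 1.5912 = 0.8911rem

0.89rem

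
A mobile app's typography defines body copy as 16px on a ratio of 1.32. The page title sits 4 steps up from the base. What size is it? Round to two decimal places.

48.58px

16.0 × 1.32⁴ = 16.0 × 3.03596 ≈ 48.58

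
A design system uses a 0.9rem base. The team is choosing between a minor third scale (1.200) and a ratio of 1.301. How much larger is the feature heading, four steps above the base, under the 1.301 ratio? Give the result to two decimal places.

Minor third: 0.9 × 1.200⁴ = 1.8662rem
At 1.301: 0.9 × 1.301⁴ = 2.5784rem
Difference: 2.5784 − 1.8662 = 0.7122rem

0.71rem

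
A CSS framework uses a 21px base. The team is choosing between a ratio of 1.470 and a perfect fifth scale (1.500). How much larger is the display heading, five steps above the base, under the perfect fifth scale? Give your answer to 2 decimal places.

15.32px

At 1.470: 21.0 × 1.470⁵ = 144.1471px
Perfect fifth: 21.0 × 1.500⁵ = 159.4688px
Difference: 159.4688 − 144.1471 = 15.3217px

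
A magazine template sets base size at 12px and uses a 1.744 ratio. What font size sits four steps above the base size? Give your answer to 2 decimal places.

A modular type scale is a geometric sequence: sizeₙ = base × rⁿ.
12.0 × 1.744⁴ = 12.0 × 9.25094 ≈ 111.01

111.01px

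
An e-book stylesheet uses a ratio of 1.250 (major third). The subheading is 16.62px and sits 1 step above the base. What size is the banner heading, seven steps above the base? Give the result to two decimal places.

63.40px

16.62 × 1.250⁶ = 16.62 × 3.81470 ≈ 63.400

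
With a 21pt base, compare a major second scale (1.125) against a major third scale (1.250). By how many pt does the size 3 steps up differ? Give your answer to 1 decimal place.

Major second: 21.0 × 1.125³ = 29.900pt
Major third: 21.0 × 1.250³ = 41.016pt
Difference: 41.016 − 29.900 = 11.116pt

11.1pt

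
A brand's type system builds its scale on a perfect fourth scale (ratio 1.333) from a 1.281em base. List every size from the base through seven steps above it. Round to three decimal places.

1.281em, 1.708em, 2.276em, 3.034em, 4.045em, 5.391em, 7.187em, 9.580em

Step 0: 1.281em
Step 1: 1.281 × 1.333 = 1.708
Step 2: 1.281 × 1.333² = 2.276
Step 3: 1.281 × 1.333³ = 3.034
Step 4: 1.281 × 1.333⁴ = 4.045
Step 5: 1.281 × 1.333⁵ = 5.391
Step 6: 1.281 × 1.333⁶ = 7.187
Step 7: 1.281 × 1.333⁷ = 9.580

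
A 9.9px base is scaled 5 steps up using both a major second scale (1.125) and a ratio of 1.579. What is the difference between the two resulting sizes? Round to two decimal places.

79.33px

Major second: 9.9 × 1.125⁵ = 17.8401px
At 1.579: 9.9 × 1.579⁵ = 97.1731px
Difference: 97.1731 − 17.8401 = 79.3330px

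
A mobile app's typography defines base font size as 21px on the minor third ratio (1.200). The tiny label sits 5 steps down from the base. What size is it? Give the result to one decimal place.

Each step on a modular scale multiplies by the ratio, so the size n steps from the base is base × ratioⁿ.
21.0 ÷ 1.200⁵ = 21.0 ÷ 2.48832 ≈ 8.44

8.4px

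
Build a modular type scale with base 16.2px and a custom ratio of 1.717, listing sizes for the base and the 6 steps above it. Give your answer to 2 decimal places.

16.20px, 27.82px, 47.76px, 82.00px, 140.80px, 241.75px, 415.08px

Step 0: 16.2px
Step 1: 16.2 × 1.717 = 27.82
Step 2: 16.2 × 1.717² = 47.76
Step 3: 16.2 × 1.717³ = 82.00
Step 4: 16.2 × 1.717⁴ = 140.80
Step 5: 16.2 × 1.717⁵ = 241.75
Step 6: 16.2 × 1.717⁶ = 415.08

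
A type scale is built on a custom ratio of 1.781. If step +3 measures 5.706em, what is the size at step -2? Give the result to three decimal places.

0.318em

Moving from step +3 to step -2 is 5 steps down, so divide by r⁵.
5.706 ÷ 1.781⁵ = 5.706 ÷ 17.91924 ≈ 0.318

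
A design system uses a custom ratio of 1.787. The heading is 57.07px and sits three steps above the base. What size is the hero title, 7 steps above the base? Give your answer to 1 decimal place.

57.07 × 1.787⁴ = 57.07 × 10.19761 ≈ 581.977

582.0px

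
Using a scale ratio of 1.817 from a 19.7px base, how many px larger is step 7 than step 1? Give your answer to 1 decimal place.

1252.3px

Step 1: 19.7 × 1.817 = 35.795px
Step 7: 19.7 × 1.817⁷ = 1288.103px
Difference: 1288.103 − 35.795 = 1252.308px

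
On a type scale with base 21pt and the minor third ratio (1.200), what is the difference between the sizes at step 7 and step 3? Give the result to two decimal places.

Step 3: 21.0 × 1.200³ = 36.2880pt
Step 7: 21.0 × 1.200⁷ = 75.2468pt
Difference: 75.2468 − 36.2880 = 38.9588pt

38.96pt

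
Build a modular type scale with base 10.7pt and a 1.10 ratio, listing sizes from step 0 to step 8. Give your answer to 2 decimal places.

10.70pt, 11.77pt, 12.95pt, 14.24pt, 15.67pt, 17.23pt, 18.96pt, 20.85pt, 22.94pt

Step 0: 10.7pt
Step 1: 10.7 × 1.10 = 11.77
Step 2: 10.7 × 1.10² = 12.95
Step 3: 10.7 × 1.10³ = 14.24
Step 4: 10.7 × 1.10⁴ = 15.67
Step 5: 10.7 × 1.10⁵ = 17.23
Step 6: 10.7 × 1.10⁶ = 18.96
Step 7: 10.7 × 1.10⁷ = 20.85
Step 8: 10.7 × 1.10⁸ = 22.94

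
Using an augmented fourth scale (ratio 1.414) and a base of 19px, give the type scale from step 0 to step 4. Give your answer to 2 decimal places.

19.00px, 26.87px, 37.99px, 53.72px, 75.95px

Step 0: 19px
Step 1: 19.0 × 1.414 = 26.87
Step 2: 19.0 × 1.414² = 37.99
Step 3: 19.0 × 1.414³ = 53.72
Step 4: 19.0 × 1.414⁴ = 75.95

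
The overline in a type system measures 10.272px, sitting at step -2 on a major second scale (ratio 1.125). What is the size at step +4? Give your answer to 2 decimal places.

The gap is 4 − (-2) = 6 steps, so the factor is 1.125^6.
10.272 × 1.125⁶ = 10.272 × 2.02729 ≈ 20.824

20.82px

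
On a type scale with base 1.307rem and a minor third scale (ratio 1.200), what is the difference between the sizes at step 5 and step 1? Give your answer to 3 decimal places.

1.684rem

Step 1: 1.307 × 1.200 = 1.56840rem
Step 5: 1.307 × 1.200⁵ = 3.25223rem
Difference: 3.25223 − 1.56840 = 1.68383rem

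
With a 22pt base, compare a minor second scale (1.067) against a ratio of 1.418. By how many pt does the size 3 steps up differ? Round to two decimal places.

36.00pt

Minor second: 22.0 × 1.067³ = 26.7249pt
At 1.418: 22.0 × 1.418³ = 62.7265pt
Difference: 62.7265 − 26.7249 = 36.0016pt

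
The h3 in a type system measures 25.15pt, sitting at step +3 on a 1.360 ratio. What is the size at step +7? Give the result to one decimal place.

25.15 × 1.360⁴ = 25.15 × 3.42102 ≈ 86.039

86.0pt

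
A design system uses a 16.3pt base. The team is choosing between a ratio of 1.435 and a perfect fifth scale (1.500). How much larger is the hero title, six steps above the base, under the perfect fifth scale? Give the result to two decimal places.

43.34pt

At 1.435: 16.3 × 1.435⁶ = 142.3308pt
Perfect fifth: 16.3 × 1.500⁶ = 185.6672pt
Difference: 185.6672 − 142.3308 = 43.3364pt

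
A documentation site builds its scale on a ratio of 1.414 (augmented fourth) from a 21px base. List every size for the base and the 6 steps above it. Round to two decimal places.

Step 0: 21px
Step 1: 21.0 × 1.414 = 29.69
Step 2: 21.0 × 1.414² = 41.99
Step 3: 21.0 × 1.414³ = 59.37
Step 4: 21.0 × 1.414⁴ = 83.95
Step 5: 21.0 × 1.414⁵ = 118.70
Step 6: 21.0 × 1.414⁶ = 167.85

21.00px, 29.69px, 41.99px, 59.37px, 83.95px, 118.70px, 167.85px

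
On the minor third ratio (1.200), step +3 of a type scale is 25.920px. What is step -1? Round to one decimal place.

25.920 ÷ 1.200⁴ = 25.920 ÷ 2.07360 ≈ 12.500

12.5px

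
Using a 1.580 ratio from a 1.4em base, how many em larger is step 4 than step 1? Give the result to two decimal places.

6.51em

Step 1: 1.4 × 1.580 = 2.2120em
Step 4: 1.4 × 1.580⁴ = 8.7248em
Difference: 8.7248 − 2.2120 = 6.5128em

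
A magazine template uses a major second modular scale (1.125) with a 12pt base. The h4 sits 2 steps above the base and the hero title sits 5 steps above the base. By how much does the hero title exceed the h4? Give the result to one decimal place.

6.4pt

Step 2: 12.0 × 1.125² = 15.188pt
Step 5: 12.0 × 1.125⁵ = 21.624pt
Difference: 21.624 − 15.188 = 6.436pt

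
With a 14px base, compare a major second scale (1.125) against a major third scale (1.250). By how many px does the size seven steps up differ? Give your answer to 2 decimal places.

Major second: 14.0 × 1.125⁷ = 31.9298px
Major third: 14.0 × 1.250⁷ = 66.7572px
Difference: 66.7572 − 31.9298 = 34.8274px

34.83px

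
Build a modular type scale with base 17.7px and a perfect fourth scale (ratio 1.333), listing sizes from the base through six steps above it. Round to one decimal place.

Step 0: 17.7px
Step 1: 17.7 × 1.333 = 23.6
Step 2: 17.7 × 1.333² = 31.5
Step 3: 17.7 × 1.333³ = 41.9
Step 4: 17.7 × 1.333⁴ = 55.9
Step 5: 17.7 × 1.333⁵ = 74.5
Step 6: 17.7 × 1.333⁶ = 99.3

17.7px, 23.6px, 31.5px, 41.9px, 55.9px, 74.5px, 99.3px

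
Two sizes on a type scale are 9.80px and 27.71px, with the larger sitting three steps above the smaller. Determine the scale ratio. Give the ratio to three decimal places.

1.414

r³ = 27.71 / 9.80, so r = (27.71/9.80)^(1/3).
r = 2.8276^(1/3) ≈ 1.4141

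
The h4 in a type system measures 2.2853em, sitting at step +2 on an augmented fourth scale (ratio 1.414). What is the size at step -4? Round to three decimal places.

Moving from step +2 to step -4 is 6 steps down, so divide by r⁶.
2.2853 ÷ 1.414⁶ = 2.2853 ÷ 7.99275 ≈ 0.286

0.286em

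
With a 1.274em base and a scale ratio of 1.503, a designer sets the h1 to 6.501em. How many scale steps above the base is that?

4

1.503ⁿ = 6.501 / 1.274 = 5.1028
n = ln(5.1028) / ln(1.503) = 1.6298 / 0.4075 ≈ 4.00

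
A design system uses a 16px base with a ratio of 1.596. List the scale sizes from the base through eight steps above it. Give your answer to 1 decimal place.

16.0px, 25.5px, 40.8px, 65.0px, 103.8px, 165.7px, 264.4px, 422.0px, 673.6px

Step 0: 16px
Step 1: 16.0 × 1.596 = 25.5
Step 2: 16.0 × 1.596² = 40.8
Step 3: 16.0 × 1.596³ = 65.0
Step 4: 16.0 × 1.596⁴ = 103.8
Step 5: 16.0 × 1.596⁵ = 165.7
Step 6: 16.0 × 1.596⁶ = 264.4
Step 7: 16.0 × 1.596⁷ = 422.0
Step 8: 16.0 × 1.596⁸ = 673.6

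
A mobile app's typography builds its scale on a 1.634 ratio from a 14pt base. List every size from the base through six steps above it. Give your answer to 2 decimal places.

Step 0: 14pt
Step 1: 14.0 × 1.634 = 22.88
Step 2: 14.0 × 1.634² = 37.38
Step 3: 14.0 × 1.634³ = 61.08
Step 4: 14.0 × 1.634⁴ = 99.80
Step 5: 14.0 × 1.634⁵ = 163.08
Step 6: 14.0 × 1.634⁶ = 266.47

14.00pt, 22.88pt, 37.38pt, 61.08pt, 99.80pt, 163.08pt, 266.47pt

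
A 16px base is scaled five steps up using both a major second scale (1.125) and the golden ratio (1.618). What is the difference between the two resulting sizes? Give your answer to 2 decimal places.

Major second: 16.0 × 1.125⁵ = 28.8325px
Golden ratio: 16.0 × 1.618⁵ = 177.4241px
Difference: 177.4241 − 28.8325 = 148.5916px

148.59px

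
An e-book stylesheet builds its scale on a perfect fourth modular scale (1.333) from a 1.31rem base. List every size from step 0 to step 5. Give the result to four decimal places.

Step 0: 1.31rem
Step 1: 1.31 × 1.333 = 1.7462
Step 2: 1.31 × 1.333² = 2.3277
Step 3: 1.31 × 1.333³ = 3.1029
Step 4: 1.31 × 1.333⁴ = 4.1361
Step 5: 1.31 × 1.333⁵ = 5.5134

1.3100rem, 1.7462rem, 2.3277rem, 3.1029rem, 4.1361rem, 5.5134rem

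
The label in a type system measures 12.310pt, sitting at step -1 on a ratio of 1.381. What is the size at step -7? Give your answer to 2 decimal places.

The gap is -7 − (-1) = -6 steps, so the factor is 1.381^-6.
12.310 ÷ 1.381⁶ = 12.310 ÷ 6.93685 ≈ 1.775

1.77pt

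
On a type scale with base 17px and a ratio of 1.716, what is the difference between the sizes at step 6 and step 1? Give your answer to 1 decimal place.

Step 1: 17.0 × 1.716 = 29.172px
Step 6: 17.0 × 1.716⁶ = 434.063px
Difference: 434.063 − 29.172 = 404.891px

404.9px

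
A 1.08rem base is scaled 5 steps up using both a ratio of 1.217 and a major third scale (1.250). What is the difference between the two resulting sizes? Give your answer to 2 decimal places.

At 1.217: 1.08 × 1.217⁵ = 2.8832rem
Major third: 1.08 × 1.250⁵ = 3.2959rem
Difference: 3.2959 − 2.8832 = 0.4127rem

0.41rem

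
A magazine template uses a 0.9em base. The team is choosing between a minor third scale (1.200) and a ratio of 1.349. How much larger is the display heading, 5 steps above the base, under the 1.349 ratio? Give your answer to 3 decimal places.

1.781em

Minor third: 0.9 × 1.200⁵ = 2.23949em
At 1.349: 0.9 × 1.349⁵ = 4.02071em
Difference: 4.02071 − 2.23949 = 1.78122em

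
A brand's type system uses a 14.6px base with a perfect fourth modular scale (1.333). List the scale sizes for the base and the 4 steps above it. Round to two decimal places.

Step 0: 14.6px
Step 1: 14.6 × 1.333 = 19.46
Step 2: 14.6 × 1.333² = 25.94
Step 3: 14.6 × 1.333³ = 34.58
Step 4: 14.6 × 1.333⁴ = 46.10

14.60px, 19.46px, 25.94px, 34.58px, 46.10px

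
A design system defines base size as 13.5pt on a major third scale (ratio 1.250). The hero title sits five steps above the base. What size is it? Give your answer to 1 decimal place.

Each step on a modular scale multiplies by the ratio, so the size n steps from the base is base × ratioⁿ.
13.5 × 1.250⁵ = 13.5 × 3.05176 ≈ 41.20

41.2pt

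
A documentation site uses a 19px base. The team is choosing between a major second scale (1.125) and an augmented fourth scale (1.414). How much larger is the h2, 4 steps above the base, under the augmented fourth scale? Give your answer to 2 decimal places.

45.52px

Major second: 19.0 × 1.125⁴ = 30.4343px
Augmented fourth: 19.0 × 1.414⁴ = 75.9541px
Difference: 75.9541 − 30.4343 = 45.5198px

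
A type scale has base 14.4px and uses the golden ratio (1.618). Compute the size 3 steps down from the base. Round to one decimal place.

3.4px

Each step on a modular scale multiplies by the ratio, so the size n steps from the base is base × ratioⁿ.
14.4 ÷ 1.618³ = 14.4 ÷ 4.23580 ≈ 3.40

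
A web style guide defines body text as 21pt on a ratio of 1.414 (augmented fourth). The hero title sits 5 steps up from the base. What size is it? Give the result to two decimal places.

21.0 × 1.414⁵ = 21.0 × 5.65258 ≈ 118.70

118.70pt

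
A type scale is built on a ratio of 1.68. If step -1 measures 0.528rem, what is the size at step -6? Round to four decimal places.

0.0395rem

0.528 ÷ 1.68⁵ = 0.528 ÷ 13.38278 ≈ 0.0395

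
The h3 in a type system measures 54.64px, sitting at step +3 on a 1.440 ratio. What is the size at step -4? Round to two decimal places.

54.64 ÷ 1.440⁷ = 54.64 ÷ 12.83918 ≈ 4.256

4.26px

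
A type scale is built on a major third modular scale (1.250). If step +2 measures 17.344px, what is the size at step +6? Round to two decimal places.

42.34px

The gap is 6 − (2) = 4 steps, so the factor is 1.250^4.
17.344 × 1.250⁴ = 17.344 × 2.44141 ≈ 42.344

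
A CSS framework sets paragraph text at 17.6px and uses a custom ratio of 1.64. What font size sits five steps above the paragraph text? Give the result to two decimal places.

208.80px

17.6 × 1.64⁵ = 17.6 × 11.86367 ≈ 208.80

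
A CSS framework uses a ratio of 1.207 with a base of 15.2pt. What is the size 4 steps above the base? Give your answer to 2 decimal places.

32.26pt

15.2 × 1.207⁴ = 15.2 × 2.12241 ≈ 32.26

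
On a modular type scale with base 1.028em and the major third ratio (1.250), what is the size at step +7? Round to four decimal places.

1.028 × 1.250⁷ = 1.028 × 4.76837 ≈ 4.9019

4.9019em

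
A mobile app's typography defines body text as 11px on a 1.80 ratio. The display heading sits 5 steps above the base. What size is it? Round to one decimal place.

207.9px

Every step multiplies by the scale ratio.
11.0 × 1.80⁵ = 11.0 × 18.89568 ≈ 207.85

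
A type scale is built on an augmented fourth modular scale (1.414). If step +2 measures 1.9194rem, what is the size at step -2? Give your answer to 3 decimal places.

Moving from step +2 to step -2 is 4 steps down, so divide by r⁴.
1.9194 ÷ 1.414⁴ = 1.9194 ÷ 3.99758 ≈ 0.480

0.480rem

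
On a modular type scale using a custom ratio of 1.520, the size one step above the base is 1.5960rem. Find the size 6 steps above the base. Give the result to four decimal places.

The gap is 6 − (1) = 5 steps, so the factor is 1.520^5.
1.5960 × 1.520⁵ = 1.5960 × 8.11368 ≈ 12.9494

12.9494rem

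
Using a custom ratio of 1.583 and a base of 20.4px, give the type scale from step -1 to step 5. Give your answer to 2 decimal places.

Step -1: 20.4 ÷ 1.583 = 12.89
Step 0: 20.4px
Step 1: 20.4 × 1.583 = 32.29
Step 2: 20.4 × 1.583² = 51.12
Step 3: 20.4 × 1.583³ = 80.92
Step 4: 20.4 × 1.583⁴ = 128.10
Step 5: 20.4 × 1.583⁵ = 202.78

12.89px, 20.40px, 32.29px, 51.12px, 80.92px, 128.10px, 202.78px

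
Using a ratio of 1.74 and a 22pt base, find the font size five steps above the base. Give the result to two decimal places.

350.89pt

Every step multiplies by the scale ratio.
22.0 × 1.74⁵ = 22.0 × 15.94947 ≈ 350.89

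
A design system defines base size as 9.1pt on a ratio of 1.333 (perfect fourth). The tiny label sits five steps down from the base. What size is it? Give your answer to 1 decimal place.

9.1 ÷ 1.333⁵ = 9.1 ÷ 4.20873 ≈ 2.16

2.2pt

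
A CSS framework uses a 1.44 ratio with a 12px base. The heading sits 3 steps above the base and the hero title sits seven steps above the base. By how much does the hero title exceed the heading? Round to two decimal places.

Step 3: 12.0 × 1.44³ = 35.8318px
Step 7: 12.0 × 1.44⁷ = 154.0702px
Difference: 154.0702 − 35.8318 = 118.2384px

118.24px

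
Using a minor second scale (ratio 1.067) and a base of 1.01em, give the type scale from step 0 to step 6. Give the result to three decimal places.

Step 0: 1.01em
Step 1: 1.01 × 1.067 = 1.078
Step 2: 1.01 × 1.067² = 1.150
Step 3: 1.01 × 1.067³ = 1.227
Step 4: 1.01 × 1.067⁴ = 1.309
Step 5: 1.01 × 1.067⁵ = 1.397
Step 6: 1.01 × 1.067⁶ = 1.490

1.010em, 1.078em, 1.150em, 1.227em, 1.309em, 1.397em, 1.490em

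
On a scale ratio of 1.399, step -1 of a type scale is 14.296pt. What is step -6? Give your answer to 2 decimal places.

14.296 ÷ 1.399⁵ = 14.296 ÷ 5.35906 ≈ 2.668

2.67pt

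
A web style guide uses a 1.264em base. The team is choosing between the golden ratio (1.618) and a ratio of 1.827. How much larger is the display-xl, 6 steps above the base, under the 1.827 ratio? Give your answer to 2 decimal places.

Golden ratio: 1.264 × 1.618⁶ = 22.6787em
At 1.827: 1.264 × 1.827⁶ = 47.0087em
Difference: 47.0087 − 22.6787 = 24.3300em

24.33em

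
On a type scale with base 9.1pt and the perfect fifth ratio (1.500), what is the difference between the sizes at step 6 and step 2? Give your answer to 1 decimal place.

Step 2: 9.1 × 1.500² = 20.475pt
Step 6: 9.1 × 1.500⁶ = 103.655pt
Difference: 103.655 − 20.475 = 83.180pt

83.2pt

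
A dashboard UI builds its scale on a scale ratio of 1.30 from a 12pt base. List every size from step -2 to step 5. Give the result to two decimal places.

Step -2: 12.0 ÷ 1.30² = 7.10
Step -1: 12.0 ÷ 1.30 = 9.23
Step 0: 12pt
Step 1: 12.0 × 1.30 = 15.60
Step 2: 12.0 × 1.30² = 20.28
Step 3: 12.0 × 1.30³ = 26.36
Step 4: 12.0 × 1.30⁴ = 34.27
Step 5: 12.0 × 1.30⁵ = 44.56

7.10pt, 9.23pt, 12.00pt, 15.60pt, 20.28pt, 26.36pt, 34.27pt, 44.56pt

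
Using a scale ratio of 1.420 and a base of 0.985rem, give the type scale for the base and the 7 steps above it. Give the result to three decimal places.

0.985rem, 1.399rem, 1.986rem, 2.820rem, 4.005rem, 5.687rem, 8.075rem, 11.467rem

Step 0: 0.985rem
Step 1: 0.985 × 1.420 = 1.399
Step 2: 0.985 × 1.420² = 1.986
Step 3: 0.985 × 1.420³ = 2.820
Step 4: 0.985 × 1.420⁴ = 4.005
Step 5: 0.985 × 1.420⁵ = 5.687
Step 6: 0.985 × 1.420⁶ = 8.075
Step 7: 0.985 × 1.420⁷ = 11.467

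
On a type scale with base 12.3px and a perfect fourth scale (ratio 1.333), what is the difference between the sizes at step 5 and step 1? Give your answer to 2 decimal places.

Step 1: 12.3 × 1.333 = 16.3959px
Step 5: 12.3 × 1.333⁵ = 51.7673px
Difference: 51.7673 − 16.3959 = 35.3714px

35.37px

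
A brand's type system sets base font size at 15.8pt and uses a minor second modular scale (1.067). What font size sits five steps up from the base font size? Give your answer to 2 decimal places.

Each step on a modular scale multiplies by the ratio, so the size n steps from the base is base × ratioⁿ.
15.8 × 1.067⁵ = 15.8 × 1.38300 ≈ 21.85

21.85pt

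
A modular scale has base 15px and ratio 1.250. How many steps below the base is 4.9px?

1.250ⁿ = 15 / 4.9 = 3.0612
n = ln(3.0612) / ln(1.250) = 1.1188 / 0.2231 ≈ 5.01

5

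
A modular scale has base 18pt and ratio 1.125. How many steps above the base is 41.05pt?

7

1.125ⁿ = 41.05 / 18 = 2.2806
n = ln(2.2806) / ln(1.125) = 0.8244 / 0.1178 ≈ 7.00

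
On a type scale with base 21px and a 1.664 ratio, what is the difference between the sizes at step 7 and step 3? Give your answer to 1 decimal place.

645.1px

Step 3: 21.0 × 1.664³ = 96.756px
Step 7: 21.0 × 1.664⁷ = 741.810px
Difference: 741.810 − 96.756 = 645.054px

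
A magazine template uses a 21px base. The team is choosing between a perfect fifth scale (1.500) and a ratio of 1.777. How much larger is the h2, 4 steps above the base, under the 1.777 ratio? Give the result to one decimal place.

Perfect fifth: 21.0 × 1.500⁴ = 106.312px
At 1.777: 21.0 × 1.777⁴ = 209.396px
Difference: 209.396 − 106.312 = 103.084px

103.1px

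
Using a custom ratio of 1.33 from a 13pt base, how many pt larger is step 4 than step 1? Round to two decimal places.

23.39pt

Step 1: 13.0 × 1.33 = 17.2900pt
Step 4: 13.0 × 1.33⁴ = 40.6771pt
Difference: 40.6771 − 17.2900 = 23.3871pt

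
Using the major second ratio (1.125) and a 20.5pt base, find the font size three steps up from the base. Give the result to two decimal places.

29.19pt

Each step on a modular scale multiplies by the ratio, so the size n steps from the base is base × ratioⁿ.
20.5 × 1.125³ = 20.5 × 1.42383 ≈ 29.19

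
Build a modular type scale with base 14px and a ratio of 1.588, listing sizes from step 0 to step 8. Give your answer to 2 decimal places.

14.00px, 22.23px, 35.30px, 56.06px, 89.03px, 141.38px, 224.51px, 356.52px, 566.15px

Step 0: 14px
Step 1: 14.0 × 1.588 = 22.23
Step 2: 14.0 × 1.588² = 35.30
Step 3: 14.0 × 1.588³ = 56.06
Step 4: 14.0 × 1.588⁴ = 89.03
Step 5: 14.0 × 1.588⁵ = 141.38
Step 6: 14.0 × 1.588⁶ = 224.51
Step 7: 14.0 × 1.588⁷ = 356.52
Step 8: 14.0 × 1.588⁸ = 566.15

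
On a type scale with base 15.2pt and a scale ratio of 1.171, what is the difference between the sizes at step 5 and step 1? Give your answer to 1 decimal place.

Step 1: 15.2 × 1.171 = 17.799pt
Step 5: 15.2 × 1.171⁵ = 33.468pt
Difference: 33.468 − 17.799 = 15.669pt

15.7pt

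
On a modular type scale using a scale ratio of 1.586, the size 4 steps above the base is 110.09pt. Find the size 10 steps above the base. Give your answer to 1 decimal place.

Moving from step +4 to step +10 is 6 steps up, so multiply by r⁶.
110.09 × 1.586⁶ = 110.09 × 15.91546 ≈ 1752.133

1752.1pt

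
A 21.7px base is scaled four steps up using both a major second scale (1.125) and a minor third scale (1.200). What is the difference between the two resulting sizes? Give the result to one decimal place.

Major second: 21.7 × 1.125⁴ = 34.759px
Minor third: 21.7 × 1.200⁴ = 44.997px
Difference: 44.997 − 34.759 = 10.238px

10.2px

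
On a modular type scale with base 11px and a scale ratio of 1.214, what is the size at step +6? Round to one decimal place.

A modular type scale is a geometric sequence: sizeₙ = base × rⁿ.
11.0 × 1.214⁶ = 11.0 × 3.20119 ≈ 35.21

35.2px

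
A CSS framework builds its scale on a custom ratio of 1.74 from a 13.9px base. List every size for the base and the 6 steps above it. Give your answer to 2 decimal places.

Step 0: 13.9px
Step 1: 13.9 × 1.74 = 24.19
Step 2: 13.9 × 1.74² = 42.08
Step 3: 13.9 × 1.74³ = 73.23
Step 4: 13.9 × 1.74⁴ = 127.41
Step 5: 13.9 × 1.74⁵ = 221.70
Step 6: 13.9 × 1.74⁶ = 385.75

13.90px, 24.19px, 42.08px, 73.23px, 127.41px, 221.70px, 385.75px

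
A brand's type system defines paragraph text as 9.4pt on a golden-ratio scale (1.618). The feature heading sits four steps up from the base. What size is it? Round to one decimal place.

64.4pt

A modular type scale is a geometric sequence: sizeₙ = base × rⁿ.
9.4 × 1.618⁴ = 9.4 × 6.85353 ≈ 64.42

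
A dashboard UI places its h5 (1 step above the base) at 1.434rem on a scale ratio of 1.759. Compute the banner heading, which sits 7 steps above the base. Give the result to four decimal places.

42.4761rem

1.434 × 1.759⁶ = 1.434 × 29.62068 ≈ 42.4761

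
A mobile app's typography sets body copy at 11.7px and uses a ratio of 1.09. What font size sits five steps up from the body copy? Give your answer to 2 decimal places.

18.00px

11.7 × 1.09⁵ = 11.7 × 1.53862 ≈ 18.00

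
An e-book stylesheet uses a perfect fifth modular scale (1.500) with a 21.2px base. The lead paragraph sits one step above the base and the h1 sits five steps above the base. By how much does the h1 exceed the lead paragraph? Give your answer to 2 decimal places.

129.19px

Step 1: 21.2 × 1.500 = 31.8000px
Step 5: 21.2 × 1.500⁵ = 160.9875px
Difference: 160.9875 − 31.8000 = 129.1875px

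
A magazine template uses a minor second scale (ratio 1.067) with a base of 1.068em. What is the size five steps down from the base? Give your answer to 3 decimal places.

0.772em

1.068 ÷ 1.067⁵ = 1.068 ÷ 1.38300 ≈ 0.772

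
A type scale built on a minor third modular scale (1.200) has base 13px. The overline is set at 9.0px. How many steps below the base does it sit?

2

1.200ⁿ = 13 / 9.0 = 1.4444
n = ln(1.4444) / ln(1.200) = 0.3677 / 0.1823 ≈ 2.02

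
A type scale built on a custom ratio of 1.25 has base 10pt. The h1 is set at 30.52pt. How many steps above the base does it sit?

1.25ⁿ = 30.52 / 10 = 3.0520
n = ln(3.0520) / ln(1.25) = 1.1158 / 0.2231 ≈ 5.00

5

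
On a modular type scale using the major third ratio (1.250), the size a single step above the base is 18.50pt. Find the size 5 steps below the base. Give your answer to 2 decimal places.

18.50 ÷ 1.250⁶ = 18.50 ÷ 3.81470 ≈ 4.850

4.85pt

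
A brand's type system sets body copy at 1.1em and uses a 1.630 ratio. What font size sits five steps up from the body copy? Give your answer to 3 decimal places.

12.657em

1.1 × 1.630⁵ = 1.1 × 11.50636 ≈ 12.657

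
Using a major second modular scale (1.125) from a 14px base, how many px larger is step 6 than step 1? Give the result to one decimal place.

12.6px

Step 1: 14.0 × 1.125 = 15.750px
Step 6: 14.0 × 1.125⁶ = 28.382px
Difference: 28.382 − 15.750 = 12.632px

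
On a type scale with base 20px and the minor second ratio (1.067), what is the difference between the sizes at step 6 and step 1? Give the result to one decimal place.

8.2px

Step 1: 20.0 × 1.067 = 21.340px
Step 6: 20.0 × 1.067⁶ = 29.513px
Difference: 29.513 − 21.340 = 8.173px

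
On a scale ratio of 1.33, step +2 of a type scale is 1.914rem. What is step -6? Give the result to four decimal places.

1.914 ÷ 1.33⁸ = 1.914 ÷ 9.79069 ≈ 0.1955

0.1955rem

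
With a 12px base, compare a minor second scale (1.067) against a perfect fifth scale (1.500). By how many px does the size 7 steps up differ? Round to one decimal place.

Minor second: 12.0 × 1.067⁷ = 18.894px
Perfect fifth: 12.0 × 1.500⁷ = 205.031px
Difference: 205.031 − 18.894 = 186.137px

186.1px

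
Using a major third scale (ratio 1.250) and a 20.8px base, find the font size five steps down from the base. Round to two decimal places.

6.82px

20.8 ÷ 1.250⁵ = 20.8 ÷ 3.05176 ≈ 6.82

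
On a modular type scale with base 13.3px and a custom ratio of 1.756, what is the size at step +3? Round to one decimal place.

13.3 × 1.756³ = 13.3 × 5.41469 ≈ 72.02

72.0px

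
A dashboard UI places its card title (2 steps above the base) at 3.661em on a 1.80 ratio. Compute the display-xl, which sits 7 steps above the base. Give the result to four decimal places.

69.1771em

The gap is 7 − (2) = 5 steps, so the factor is 1.80^5.
3.661 × 1.80⁵ = 3.661 × 18.89568 ≈ 69.1771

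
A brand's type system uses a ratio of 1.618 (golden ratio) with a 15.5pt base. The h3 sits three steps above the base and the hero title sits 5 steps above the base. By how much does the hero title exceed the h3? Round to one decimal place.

106.2pt

Step 3: 15.5 × 1.618³ = 65.655pt
Step 5: 15.5 × 1.618⁵ = 171.880pt
Difference: 171.880 − 65.655 = 106.225pt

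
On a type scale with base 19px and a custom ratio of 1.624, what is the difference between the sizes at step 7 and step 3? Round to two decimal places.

484.67px

Step 3: 19.0 × 1.624³ = 81.3789px
Step 7: 19.0 × 1.624⁷ = 566.0513px
Difference: 566.0513 − 81.3789 = 484.6724px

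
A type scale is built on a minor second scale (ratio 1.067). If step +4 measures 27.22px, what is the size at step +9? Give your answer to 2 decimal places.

Moving from step +4 to step +9 is 5 steps up, so multiply by r⁵.
27.22 × 1.067⁵ = 27.22 × 1.38300 ≈ 37.645

37.65px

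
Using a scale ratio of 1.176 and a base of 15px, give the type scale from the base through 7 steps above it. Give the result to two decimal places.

Step 0: 15px
Step 1: 15.0 × 1.176 = 17.64
Step 2: 15.0 × 1.176² = 20.74
Step 3: 15.0 × 1.176³ = 24.40
Step 4: 15.0 × 1.176⁴ = 28.69
Step 5: 15.0 × 1.176⁵ = 33.74
Step 6: 15.0 × 1.176⁶ = 39.68
Step 7: 15.0 × 1.176⁷ = 46.66

15.00px, 17.64px, 20.74px, 24.40px, 28.69px, 33.74px, 39.68px, 46.66px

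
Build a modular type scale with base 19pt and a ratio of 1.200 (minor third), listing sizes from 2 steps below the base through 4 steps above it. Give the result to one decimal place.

13.2pt, 15.8pt, 19.0pt, 22.8pt, 27.4pt, 32.8pt, 39.4pt

Step -2: 19.0 ÷ 1.200² = 13.2
Step -1: 19.0 ÷ 1.200 = 15.8
Step 0: 19pt
Step 1: 19.0 × 1.200 = 22.8
Step 2: 19.0 × 1.200² = 27.4
Step 3: 19.0 × 1.200³ = 32.8
Step 4: 19.0 × 1.200⁴ = 39.4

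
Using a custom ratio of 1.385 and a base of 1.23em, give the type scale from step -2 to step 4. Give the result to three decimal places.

0.641em, 0.888em, 1.230em, 1.704em, 2.359em, 3.268em, 4.526em

Step -2: 1.23 ÷ 1.385² = 0.641
Step -1: 1.23 ÷ 1.385 = 0.888
Step 0: 1.23em
Step 1: 1.23 × 1.385 = 1.704
Step 2: 1.23 × 1.385² = 2.359
Step 3: 1.23 × 1.385³ = 3.268
Step 4: 1.23 × 1.385⁴ = 4.526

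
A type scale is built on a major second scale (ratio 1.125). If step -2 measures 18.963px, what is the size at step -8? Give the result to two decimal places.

18.963 ÷ 1.125⁶ = 18.963 ÷ 2.02729 ≈ 9.354

9.35px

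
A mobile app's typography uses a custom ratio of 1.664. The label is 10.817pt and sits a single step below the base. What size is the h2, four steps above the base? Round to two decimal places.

The gap is 4 − (-1) = 5 steps, so the factor is 1.664^5.
10.817 × 1.664⁵ = 10.817 × 12.75753 ≈ 137.998

138.00pt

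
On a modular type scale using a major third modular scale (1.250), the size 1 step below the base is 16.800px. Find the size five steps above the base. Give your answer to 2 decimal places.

The gap is 5 − (-1) = 6 steps, so the factor is 1.250^6.
16.800 × 1.250⁶ = 16.800 × 3.81470 ≈ 64.087

64.09px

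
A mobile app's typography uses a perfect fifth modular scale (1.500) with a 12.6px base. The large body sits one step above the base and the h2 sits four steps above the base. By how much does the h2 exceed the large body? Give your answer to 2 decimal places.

Step 1: 12.6 × 1.500 = 18.9000px
Step 4: 12.6 × 1.500⁴ = 63.7875px
Difference: 63.7875 − 18.9000 = 44.8875px

44.89px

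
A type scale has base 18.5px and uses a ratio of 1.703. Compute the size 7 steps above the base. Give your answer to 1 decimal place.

18.5 × 1.703⁷ = 18.5 × 41.54345 ≈ 768.55

768.6px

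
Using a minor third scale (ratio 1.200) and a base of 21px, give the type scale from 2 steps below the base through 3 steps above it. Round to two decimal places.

14.58px, 17.50px, 21.00px, 25.20px, 30.24px, 36.29px

Step -2: 21.0 ÷ 1.200² = 14.58
Step -1: 21.0 ÷ 1.200 = 17.50
Step 0: 21px
Step 1: 21.0 × 1.200 = 25.20
Step 2: 21.0 × 1.200² = 30.24
Step 3: 21.0 × 1.200³ = 36.29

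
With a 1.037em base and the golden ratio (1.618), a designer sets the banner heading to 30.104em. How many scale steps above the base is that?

1.618ⁿ = 30.104 / 1.037 = 29.0299
n = ln(29.0299) / ln(1.618) = 3.3683 / 0.4812 ≈ 7.00

7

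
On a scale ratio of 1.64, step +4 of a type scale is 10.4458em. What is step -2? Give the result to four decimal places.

The gap is -2 − (4) = -6 steps, so the factor is 1.64^-6.
10.4458 ÷ 1.64⁶ = 10.4458 ÷ 19.45643 ≈ 0.5369

0.5369em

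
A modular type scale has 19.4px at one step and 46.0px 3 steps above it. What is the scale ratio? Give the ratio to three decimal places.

r³ = 46.0 / 19.4, so r = (46.0/19.4)^(1/3).
r = 2.3711^(1/3) ≈ 1.3335

1.333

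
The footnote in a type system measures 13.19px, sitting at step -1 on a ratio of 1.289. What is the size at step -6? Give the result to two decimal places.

13.19 ÷ 1.289⁵ = 13.19 ÷ 3.55848 ≈ 3.707

3.71px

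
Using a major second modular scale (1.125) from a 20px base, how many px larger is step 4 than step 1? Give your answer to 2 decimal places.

9.54px

Step 1: 20.0 × 1.125 = 22.5000px
Step 4: 20.0 × 1.125⁴ = 32.0361px
Difference: 32.0361 − 22.5000 = 9.5361px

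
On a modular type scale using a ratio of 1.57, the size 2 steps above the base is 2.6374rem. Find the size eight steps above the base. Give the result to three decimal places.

2.6374 × 1.57⁶ = 2.6374 × 14.97607 ≈ 39.498

39.498rem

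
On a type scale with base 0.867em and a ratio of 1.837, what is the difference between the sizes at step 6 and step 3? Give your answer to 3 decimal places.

27.943em

Step 3: 0.867 × 1.837³ = 5.37461em
Step 6: 0.867 × 1.837⁶ = 33.31762em
Difference: 33.31762 − 5.37461 = 27.94301em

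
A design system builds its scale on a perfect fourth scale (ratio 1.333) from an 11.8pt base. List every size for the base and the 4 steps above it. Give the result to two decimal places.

Step 0: 11.8pt
Step 1: 11.8 × 1.333 = 15.73
Step 2: 11.8 × 1.333² = 20.97
Step 3: 11.8 × 1.333³ = 27.95
Step 4: 11.8 × 1.333⁴ = 37.26

11.80pt, 15.73pt, 20.97pt, 27.95pt, 37.26pt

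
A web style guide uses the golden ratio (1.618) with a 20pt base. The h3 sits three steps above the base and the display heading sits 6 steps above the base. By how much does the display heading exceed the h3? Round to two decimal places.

Step 3: 20.0 × 1.618³ = 84.7160pt
Step 6: 20.0 × 1.618⁶ = 358.8402pt
Difference: 358.8402 − 84.7160 = 274.1242pt

274.12pt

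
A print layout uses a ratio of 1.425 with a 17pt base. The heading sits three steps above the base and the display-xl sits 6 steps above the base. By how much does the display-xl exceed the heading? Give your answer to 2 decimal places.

93.15pt

Step 3: 17.0 × 1.425³ = 49.1919pt
Step 6: 17.0 × 1.425⁶ = 142.3437pt
Difference: 142.3437 − 49.1919 = 93.1518pt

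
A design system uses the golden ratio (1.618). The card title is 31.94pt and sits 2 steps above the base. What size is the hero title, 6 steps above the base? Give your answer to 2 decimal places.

Moving from step +2 to step +6 is 4 steps up, so multiply by r⁴.
31.94 × 1.618⁴ = 31.94 × 6.85353 ≈ 218.902

218.90pt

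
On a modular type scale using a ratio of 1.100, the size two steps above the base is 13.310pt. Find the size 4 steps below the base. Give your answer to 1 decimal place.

7.5pt

The gap is -4 − (2) = -6 steps, so the factor is 1.100^-6.
13.310 ÷ 1.100⁶ = 13.310 ÷ 1.77156 ≈ 7.513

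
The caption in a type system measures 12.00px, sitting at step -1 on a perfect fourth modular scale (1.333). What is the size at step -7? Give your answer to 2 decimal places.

12.00 ÷ 1.333⁶ = 12.00 ÷ 5.61023 ≈ 2.139

2.14px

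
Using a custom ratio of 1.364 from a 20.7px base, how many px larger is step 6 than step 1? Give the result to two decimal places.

105.07px

Step 1: 20.7 × 1.364 = 28.2348px
Step 6: 20.7 × 1.364⁶ = 133.3081px
Difference: 133.3081 − 28.2348 = 105.0733px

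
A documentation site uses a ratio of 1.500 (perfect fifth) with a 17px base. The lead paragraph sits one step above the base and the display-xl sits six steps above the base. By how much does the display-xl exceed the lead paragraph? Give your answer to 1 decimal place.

Step 1: 17.0 × 1.500 = 25.500px
Step 6: 17.0 × 1.500⁶ = 193.641px
Difference: 193.641 − 25.500 = 168.141px

168.1px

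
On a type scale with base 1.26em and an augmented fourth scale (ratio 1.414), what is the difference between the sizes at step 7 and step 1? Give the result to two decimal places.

Step 1: 1.26 × 1.414 = 1.7816em
Step 7: 1.26 × 1.414⁷ = 14.2402em
Difference: 14.2402 − 1.7816 = 12.4586em

12.46em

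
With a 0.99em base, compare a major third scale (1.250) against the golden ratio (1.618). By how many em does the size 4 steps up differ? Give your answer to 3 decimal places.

4.368em

Major third: 0.99 × 1.250⁴ = 2.41699em
Golden ratio: 0.99 × 1.618⁴ = 6.78499em
Difference: 6.78499 − 2.41699 = 4.36800em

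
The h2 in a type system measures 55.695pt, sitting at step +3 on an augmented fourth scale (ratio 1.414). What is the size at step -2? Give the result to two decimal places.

Moving from step +3 to step -2 is 5 steps down, so divide by r⁵.
55.695 ÷ 1.414⁵ = 55.695 ÷ 5.65258 ≈ 9.853

9.85pt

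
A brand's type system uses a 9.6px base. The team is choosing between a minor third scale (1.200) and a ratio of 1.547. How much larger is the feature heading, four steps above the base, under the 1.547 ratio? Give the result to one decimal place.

Minor third: 9.6 × 1.200⁴ = 19.907px
At 1.547: 9.6 × 1.547⁴ = 54.984px
Difference: 54.984 − 19.907 = 35.077px

35.1px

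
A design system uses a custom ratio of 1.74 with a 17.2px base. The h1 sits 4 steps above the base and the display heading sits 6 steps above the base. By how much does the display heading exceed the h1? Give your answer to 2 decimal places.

Step 4: 17.2 × 1.74⁴ = 157.6614px
Step 6: 17.2 × 1.74⁶ = 477.3357px
Difference: 477.3357 − 157.6614 = 319.6743px

319.67px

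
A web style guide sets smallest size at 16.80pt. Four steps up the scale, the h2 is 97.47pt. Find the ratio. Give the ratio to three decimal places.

1.552

r⁴ = 97.47 / 16.80, so r = (97.47/16.80)^(1/4).
r = 5.8018^(1/4) ≈ 1.5520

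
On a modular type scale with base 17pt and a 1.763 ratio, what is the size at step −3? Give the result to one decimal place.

3.1pt

17.0 ÷ 1.763³ = 17.0 ÷ 5.47970 ≈ 3.10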